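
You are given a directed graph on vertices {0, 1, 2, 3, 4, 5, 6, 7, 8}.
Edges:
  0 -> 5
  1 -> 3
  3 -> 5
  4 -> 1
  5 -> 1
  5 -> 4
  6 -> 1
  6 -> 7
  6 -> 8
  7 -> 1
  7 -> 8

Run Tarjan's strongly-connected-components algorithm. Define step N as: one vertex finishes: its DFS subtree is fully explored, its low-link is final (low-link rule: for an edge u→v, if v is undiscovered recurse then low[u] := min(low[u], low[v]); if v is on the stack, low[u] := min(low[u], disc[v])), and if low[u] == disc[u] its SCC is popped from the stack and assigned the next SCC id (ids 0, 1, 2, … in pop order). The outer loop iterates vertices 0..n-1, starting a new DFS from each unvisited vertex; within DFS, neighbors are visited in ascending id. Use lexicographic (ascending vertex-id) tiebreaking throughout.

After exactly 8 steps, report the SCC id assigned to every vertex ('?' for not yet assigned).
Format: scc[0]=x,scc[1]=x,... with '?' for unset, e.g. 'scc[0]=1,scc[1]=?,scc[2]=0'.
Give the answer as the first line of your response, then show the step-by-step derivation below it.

scc[0]=1,scc[1]=0,scc[2]=2,scc[3]=0,scc[4]=0,scc[5]=0,scc[6]=?,scc[7]=4,scc[8]=3

step 1: low=(low[0]=0,low[1]=2,low[2]=?,low[3]=1,low[4]=?,low[5]=1,low[6]=?,low[7]=?,low[8]=?); scc=(scc[0]=?,scc[1]=?,scc[2]=?,scc[3]=?,scc[4]=?,scc[5]=?,scc[6]=?,scc[7]=?,scc[8]=?)
step 2: low=(low[0]=0,low[1]=1,low[2]=?,low[3]=1,low[4]=?,low[5]=1,low[6]=?,low[7]=?,low[8]=?); scc=(scc[0]=?,scc[1]=?,scc[2]=?,scc[3]=?,scc[4]=?,scc[5]=?,scc[6]=?,scc[7]=?,scc[8]=?)
step 3: low=(low[0]=0,low[1]=1,low[2]=?,low[3]=1,low[4]=2,low[5]=1,low[6]=?,low[7]=?,low[8]=?); scc=(scc[0]=?,scc[1]=?,scc[2]=?,scc[3]=?,scc[4]=?,scc[5]=?,scc[6]=?,scc[7]=?,scc[8]=?)
step 4: low=(low[0]=0,low[1]=1,low[2]=?,low[3]=1,low[4]=2,low[5]=1,low[6]=?,low[7]=?,low[8]=?); scc=(scc[0]=?,scc[1]=0,scc[2]=?,scc[3]=0,scc[4]=0,scc[5]=0,scc[6]=?,scc[7]=?,scc[8]=?)
step 5: low=(low[0]=0,low[1]=1,low[2]=?,low[3]=1,low[4]=2,low[5]=1,low[6]=?,low[7]=?,low[8]=?); scc=(scc[0]=1,scc[1]=0,scc[2]=?,scc[3]=0,scc[4]=0,scc[5]=0,scc[6]=?,scc[7]=?,scc[8]=?)
step 6: low=(low[0]=0,low[1]=1,low[2]=5,low[3]=1,low[4]=2,low[5]=1,low[6]=?,low[7]=?,low[8]=?); scc=(scc[0]=1,scc[1]=0,scc[2]=2,scc[3]=0,scc[4]=0,scc[5]=0,scc[6]=?,scc[7]=?,scc[8]=?)
step 7: low=(low[0]=0,low[1]=1,low[2]=5,low[3]=1,low[4]=2,low[5]=1,low[6]=6,low[7]=7,low[8]=8); scc=(scc[0]=1,scc[1]=0,scc[2]=2,scc[3]=0,scc[4]=0,scc[5]=0,scc[6]=?,scc[7]=?,scc[8]=3)
step 8: low=(low[0]=0,low[1]=1,low[2]=5,low[3]=1,low[4]=2,low[5]=1,low[6]=6,low[7]=7,low[8]=8); scc=(scc[0]=1,scc[1]=0,scc[2]=2,scc[3]=0,scc[4]=0,scc[5]=0,scc[6]=?,scc[7]=4,scc[8]=3)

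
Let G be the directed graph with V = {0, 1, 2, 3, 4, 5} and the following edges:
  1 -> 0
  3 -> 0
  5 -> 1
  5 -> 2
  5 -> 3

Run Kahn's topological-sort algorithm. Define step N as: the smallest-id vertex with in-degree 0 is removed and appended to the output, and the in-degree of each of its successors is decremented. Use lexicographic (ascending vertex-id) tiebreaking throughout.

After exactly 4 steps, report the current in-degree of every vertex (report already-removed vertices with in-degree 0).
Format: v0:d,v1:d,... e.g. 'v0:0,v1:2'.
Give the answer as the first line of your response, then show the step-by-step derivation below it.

v0:1,v1:0,v2:0,v3:0,v4:0,v5:0

step 1: output 4; order=[4]; indeg=(2,1,1,1,0,0)
step 2: output 5; order=[4,5]; indeg=(2,0,0,0,0,0)
step 3: output 1; order=[4,5,1]; indeg=(1,0,0,0,0,0)
step 4: output 2; order=[4,5,1,2]; indeg=(1,0,0,0,0,0)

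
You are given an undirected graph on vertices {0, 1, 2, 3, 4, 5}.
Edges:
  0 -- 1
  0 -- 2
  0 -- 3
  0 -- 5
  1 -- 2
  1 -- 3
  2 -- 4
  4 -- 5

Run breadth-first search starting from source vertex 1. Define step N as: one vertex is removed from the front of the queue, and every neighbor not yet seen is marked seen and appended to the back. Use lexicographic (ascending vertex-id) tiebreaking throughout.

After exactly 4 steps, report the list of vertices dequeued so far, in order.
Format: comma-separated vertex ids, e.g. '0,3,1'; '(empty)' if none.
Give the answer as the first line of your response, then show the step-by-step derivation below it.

1,0,2,3

step 1: dequeue 1; queue=[0,2,3]; order=1
step 2: dequeue 0; queue=[2,3,5]; order=1,0
step 3: dequeue 2; queue=[3,5,4]; order=1,0,2
step 4: dequeue 3; queue=[5,4]; order=1,0,2,3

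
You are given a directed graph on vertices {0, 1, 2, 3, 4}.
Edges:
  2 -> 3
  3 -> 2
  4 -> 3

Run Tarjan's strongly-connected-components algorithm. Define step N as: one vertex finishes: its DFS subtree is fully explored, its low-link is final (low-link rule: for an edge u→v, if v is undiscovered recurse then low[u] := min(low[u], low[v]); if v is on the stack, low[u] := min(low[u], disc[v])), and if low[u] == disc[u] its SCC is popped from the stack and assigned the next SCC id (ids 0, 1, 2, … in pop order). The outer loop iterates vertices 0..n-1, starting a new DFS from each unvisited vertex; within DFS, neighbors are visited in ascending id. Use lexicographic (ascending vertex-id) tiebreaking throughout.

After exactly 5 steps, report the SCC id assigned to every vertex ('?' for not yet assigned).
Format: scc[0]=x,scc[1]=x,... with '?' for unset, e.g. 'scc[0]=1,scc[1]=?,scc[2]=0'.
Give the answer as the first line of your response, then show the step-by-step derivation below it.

scc[0]=0,scc[1]=1,scc[2]=2,scc[3]=2,scc[4]=3

step 1: low=(low[0]=0,low[1]=?,low[2]=?,low[3]=?,low[4]=?); scc=(scc[0]=0,scc[1]=?,scc[2]=?,scc[3]=?,scc[4]=?)
step 2: low=(low[0]=0,low[1]=1,low[2]=?,low[3]=?,low[4]=?); scc=(scc[0]=0,scc[1]=1,scc[2]=?,scc[3]=?,scc[4]=?)
step 3: low=(low[0]=0,low[1]=1,low[2]=2,low[3]=2,low[4]=?); scc=(scc[0]=0,scc[1]=1,scc[2]=?,scc[3]=?,scc[4]=?)
step 4: low=(low[0]=0,low[1]=1,low[2]=2,low[3]=2,low[4]=?); scc=(scc[0]=0,scc[1]=1,scc[2]=2,scc[3]=2,scc[4]=?)
step 5: low=(low[0]=0,low[1]=1,low[2]=2,low[3]=2,low[4]=4); scc=(scc[0]=0,scc[1]=1,scc[2]=2,scc[3]=2,scc[4]=3)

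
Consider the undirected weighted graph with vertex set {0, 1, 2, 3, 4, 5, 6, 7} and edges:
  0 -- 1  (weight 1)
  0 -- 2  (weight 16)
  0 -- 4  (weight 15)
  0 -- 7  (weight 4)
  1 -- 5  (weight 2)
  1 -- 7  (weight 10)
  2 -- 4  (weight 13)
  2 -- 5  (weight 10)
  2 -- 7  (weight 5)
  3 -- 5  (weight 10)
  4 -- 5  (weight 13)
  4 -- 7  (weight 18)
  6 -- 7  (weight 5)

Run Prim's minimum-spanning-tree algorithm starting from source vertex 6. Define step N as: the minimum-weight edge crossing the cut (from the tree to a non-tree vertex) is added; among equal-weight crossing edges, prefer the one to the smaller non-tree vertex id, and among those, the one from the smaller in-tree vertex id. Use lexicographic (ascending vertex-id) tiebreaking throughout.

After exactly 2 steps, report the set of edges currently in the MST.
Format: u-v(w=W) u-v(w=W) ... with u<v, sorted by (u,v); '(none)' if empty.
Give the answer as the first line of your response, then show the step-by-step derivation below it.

0-7(w=4) 6-7(w=5)

step 1: add edge 6-7 (w=5); MST = {6-7(w=5)}
step 2: add edge 0-7 (w=4); MST = {0-7(w=4) 6-7(w=5)}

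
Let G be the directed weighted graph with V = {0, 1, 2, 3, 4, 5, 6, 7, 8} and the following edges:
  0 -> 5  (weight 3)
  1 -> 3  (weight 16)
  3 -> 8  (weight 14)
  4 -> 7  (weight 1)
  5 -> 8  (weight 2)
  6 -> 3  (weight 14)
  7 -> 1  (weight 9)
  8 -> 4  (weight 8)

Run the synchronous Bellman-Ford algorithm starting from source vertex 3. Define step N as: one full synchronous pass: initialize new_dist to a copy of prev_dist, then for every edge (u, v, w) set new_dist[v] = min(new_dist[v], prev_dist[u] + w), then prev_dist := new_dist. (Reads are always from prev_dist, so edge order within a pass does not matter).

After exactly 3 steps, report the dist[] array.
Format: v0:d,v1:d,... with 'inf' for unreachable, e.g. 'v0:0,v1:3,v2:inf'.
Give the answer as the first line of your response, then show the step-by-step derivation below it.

v0:inf,v1:inf,v2:inf,v3:0,v4:22,v5:inf,v6:inf,v7:23,v8:14

step 1: dist = v0:inf,v1:inf,v2:inf,v3:0,v4:inf,v5:inf,v6:inf,v7:inf,v8:14
step 2: dist = v0:inf,v1:inf,v2:inf,v3:0,v4:22,v5:inf,v6:inf,v7:inf,v8:14
step 3: dist = v0:inf,v1:inf,v2:inf,v3:0,v4:22,v5:inf,v6:inf,v7:23,v8:14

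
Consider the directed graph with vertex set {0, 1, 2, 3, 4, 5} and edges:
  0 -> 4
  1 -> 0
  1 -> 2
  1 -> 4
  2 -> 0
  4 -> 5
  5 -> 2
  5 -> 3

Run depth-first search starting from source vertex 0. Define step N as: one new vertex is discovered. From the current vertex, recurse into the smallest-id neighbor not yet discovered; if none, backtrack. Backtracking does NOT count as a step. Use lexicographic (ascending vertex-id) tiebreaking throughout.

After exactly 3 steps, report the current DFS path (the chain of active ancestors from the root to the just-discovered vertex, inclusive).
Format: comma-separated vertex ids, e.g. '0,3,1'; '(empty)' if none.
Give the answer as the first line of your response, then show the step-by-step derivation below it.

0,4,5

step 1: discover 0; path=0; order=0
step 2: discover 4; path=0>4; order=0,4
step 3: discover 5; path=0>4>5; order=0,4,5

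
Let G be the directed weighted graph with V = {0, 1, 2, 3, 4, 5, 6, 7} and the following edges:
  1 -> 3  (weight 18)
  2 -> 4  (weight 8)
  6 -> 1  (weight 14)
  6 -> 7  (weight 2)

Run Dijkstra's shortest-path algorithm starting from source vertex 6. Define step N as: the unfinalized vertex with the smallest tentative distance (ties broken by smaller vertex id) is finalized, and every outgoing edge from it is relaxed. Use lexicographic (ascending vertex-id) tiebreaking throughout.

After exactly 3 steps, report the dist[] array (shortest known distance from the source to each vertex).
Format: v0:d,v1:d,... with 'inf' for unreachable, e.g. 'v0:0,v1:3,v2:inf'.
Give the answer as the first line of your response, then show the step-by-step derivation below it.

v0:inf,v1:14,v2:inf,v3:32,v4:inf,v5:inf,v6:0,v7:2

step 1: dist = v0:inf,v1:14,v2:inf,v3:inf,v4:inf,v5:inf,v6:0,v7:2
step 2: dist = v0:inf,v1:14,v2:inf,v3:inf,v4:inf,v5:inf,v6:0,v7:2
step 3: dist = v0:inf,v1:14,v2:inf,v3:32,v4:inf,v5:inf,v6:0,v7:2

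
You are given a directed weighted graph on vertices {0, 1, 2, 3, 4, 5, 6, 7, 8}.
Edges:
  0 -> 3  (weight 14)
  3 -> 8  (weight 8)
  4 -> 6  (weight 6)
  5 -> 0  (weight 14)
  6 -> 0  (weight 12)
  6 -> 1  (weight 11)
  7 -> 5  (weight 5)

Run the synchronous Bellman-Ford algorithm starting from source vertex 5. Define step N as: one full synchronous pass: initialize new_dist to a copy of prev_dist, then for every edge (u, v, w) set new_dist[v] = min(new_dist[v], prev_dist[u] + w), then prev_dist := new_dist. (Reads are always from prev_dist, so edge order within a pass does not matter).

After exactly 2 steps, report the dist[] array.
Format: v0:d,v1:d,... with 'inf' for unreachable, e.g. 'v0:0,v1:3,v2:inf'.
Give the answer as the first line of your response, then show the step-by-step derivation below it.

v0:14,v1:inf,v2:inf,v3:28,v4:inf,v5:0,v6:inf,v7:inf,v8:inf

step 1: dist = v0:14,v1:inf,v2:inf,v3:inf,v4:inf,v5:0,v6:inf,v7:inf,v8:inf
step 2: dist = v0:14,v1:inf,v2:inf,v3:28,v4:inf,v5:0,v6:inf,v7:inf,v8:inf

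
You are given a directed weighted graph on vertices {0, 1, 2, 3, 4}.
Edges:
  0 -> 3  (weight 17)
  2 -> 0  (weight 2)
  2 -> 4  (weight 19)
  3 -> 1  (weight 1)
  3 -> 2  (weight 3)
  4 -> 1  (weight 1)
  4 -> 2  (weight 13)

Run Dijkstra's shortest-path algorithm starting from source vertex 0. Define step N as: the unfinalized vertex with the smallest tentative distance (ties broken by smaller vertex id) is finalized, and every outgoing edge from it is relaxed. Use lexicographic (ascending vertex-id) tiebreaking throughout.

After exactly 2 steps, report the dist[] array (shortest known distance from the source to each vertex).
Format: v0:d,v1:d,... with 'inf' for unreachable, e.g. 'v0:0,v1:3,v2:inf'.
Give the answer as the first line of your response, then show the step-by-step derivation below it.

v0:0,v1:18,v2:20,v3:17,v4:inf

step 1: dist = v0:0,v1:inf,v2:inf,v3:17,v4:inf
step 2: dist = v0:0,v1:18,v2:20,v3:17,v4:inf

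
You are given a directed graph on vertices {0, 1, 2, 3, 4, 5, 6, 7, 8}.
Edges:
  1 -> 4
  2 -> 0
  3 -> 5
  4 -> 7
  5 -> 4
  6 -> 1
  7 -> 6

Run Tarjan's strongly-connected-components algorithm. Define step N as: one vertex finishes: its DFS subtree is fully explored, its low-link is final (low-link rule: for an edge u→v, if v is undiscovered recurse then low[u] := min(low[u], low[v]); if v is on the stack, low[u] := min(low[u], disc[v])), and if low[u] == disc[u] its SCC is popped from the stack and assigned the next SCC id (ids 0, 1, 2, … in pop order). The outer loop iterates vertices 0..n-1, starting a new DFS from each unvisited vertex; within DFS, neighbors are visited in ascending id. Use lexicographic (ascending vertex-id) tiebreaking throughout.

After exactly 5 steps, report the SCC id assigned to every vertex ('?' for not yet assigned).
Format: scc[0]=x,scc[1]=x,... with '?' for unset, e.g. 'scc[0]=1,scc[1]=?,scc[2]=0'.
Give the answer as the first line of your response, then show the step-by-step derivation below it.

scc[0]=0,scc[1]=1,scc[2]=?,scc[3]=?,scc[4]=1,scc[5]=?,scc[6]=1,scc[7]=1,scc[8]=?

step 1: low=(low[0]=0,low[1]=?,low[2]=?,low[3]=?,low[4]=?,low[5]=?,low[6]=?,low[7]=?,low[8]=?); scc=(scc[0]=0,scc[1]=?,scc[2]=?,scc[3]=?,scc[4]=?,scc[5]=?,scc[6]=?,scc[7]=?,scc[8]=?)
step 2: low=(low[0]=0,low[1]=1,low[2]=?,low[3]=?,low[4]=2,low[5]=?,low[6]=1,low[7]=3,low[8]=?); scc=(scc[0]=0,scc[1]=?,scc[2]=?,scc[3]=?,scc[4]=?,scc[5]=?,scc[6]=?,scc[7]=?,scc[8]=?)
step 3: low=(low[0]=0,low[1]=1,low[2]=?,low[3]=?,low[4]=2,low[5]=?,low[6]=1,low[7]=1,low[8]=?); scc=(scc[0]=0,scc[1]=?,scc[2]=?,scc[3]=?,scc[4]=?,scc[5]=?,scc[6]=?,scc[7]=?,scc[8]=?)
step 4: low=(low[0]=0,low[1]=1,low[2]=?,low[3]=?,low[4]=1,low[5]=?,low[6]=1,low[7]=1,low[8]=?); scc=(scc[0]=0,scc[1]=?,scc[2]=?,scc[3]=?,scc[4]=?,scc[5]=?,scc[6]=?,scc[7]=?,scc[8]=?)
step 5: low=(low[0]=0,low[1]=1,low[2]=?,low[3]=?,low[4]=1,low[5]=?,low[6]=1,low[7]=1,low[8]=?); scc=(scc[0]=0,scc[1]=1,scc[2]=?,scc[3]=?,scc[4]=1,scc[5]=?,scc[6]=1,scc[7]=1,scc[8]=?)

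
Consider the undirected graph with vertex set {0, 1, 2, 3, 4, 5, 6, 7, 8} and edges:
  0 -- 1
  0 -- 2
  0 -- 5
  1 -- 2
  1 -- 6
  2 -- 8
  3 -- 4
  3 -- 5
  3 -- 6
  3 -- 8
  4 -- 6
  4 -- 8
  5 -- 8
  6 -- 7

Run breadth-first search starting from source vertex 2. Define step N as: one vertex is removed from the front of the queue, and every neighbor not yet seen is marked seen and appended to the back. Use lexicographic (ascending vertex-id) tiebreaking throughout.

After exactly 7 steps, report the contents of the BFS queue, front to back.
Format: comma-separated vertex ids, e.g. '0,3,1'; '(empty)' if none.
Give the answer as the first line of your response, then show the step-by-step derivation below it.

4,7

step 1: dequeue 2; queue=[0,1,8]; order=2
step 2: dequeue 0; queue=[1,8,5]; order=2,0
step 3: dequeue 1; queue=[8,5,6]; order=2,0,1
step 4: dequeue 8; queue=[5,6,3,4]; order=2,0,1,8
step 5: dequeue 5; queue=[6,3,4]; order=2,0,1,8,5
step 6: dequeue 6; queue=[3,4,7]; order=2,0,1,8,5,6
step 7: dequeue 3; queue=[4,7]; order=2,0,1,8,5,6,3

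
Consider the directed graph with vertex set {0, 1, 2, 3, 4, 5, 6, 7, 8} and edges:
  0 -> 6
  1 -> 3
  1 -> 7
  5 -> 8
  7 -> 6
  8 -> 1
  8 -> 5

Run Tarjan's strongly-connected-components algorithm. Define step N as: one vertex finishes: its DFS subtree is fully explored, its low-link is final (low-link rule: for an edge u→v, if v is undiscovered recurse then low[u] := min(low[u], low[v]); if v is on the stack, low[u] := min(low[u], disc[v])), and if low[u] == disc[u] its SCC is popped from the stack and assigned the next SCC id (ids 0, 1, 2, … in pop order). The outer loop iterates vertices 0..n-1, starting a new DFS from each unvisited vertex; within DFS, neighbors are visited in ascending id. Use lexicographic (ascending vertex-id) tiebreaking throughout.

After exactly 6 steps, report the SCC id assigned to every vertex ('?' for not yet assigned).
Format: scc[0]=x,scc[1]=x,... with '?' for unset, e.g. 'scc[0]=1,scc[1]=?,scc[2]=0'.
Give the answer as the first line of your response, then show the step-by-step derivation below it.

scc[0]=1,scc[1]=4,scc[2]=5,scc[3]=2,scc[4]=?,scc[5]=?,scc[6]=0,scc[7]=3,scc[8]=?

step 1: low=(low[0]=0,low[1]=?,low[2]=?,low[3]=?,low[4]=?,low[5]=?,low[6]=1,low[7]=?,low[8]=?); scc=(scc[0]=?,scc[1]=?,scc[2]=?,scc[3]=?,scc[4]=?,scc[5]=?,scc[6]=0,scc[7]=?,scc[8]=?)
step 2: low=(low[0]=0,low[1]=?,low[2]=?,low[3]=?,low[4]=?,low[5]=?,low[6]=1,low[7]=?,low[8]=?); scc=(scc[0]=1,scc[1]=?,scc[2]=?,scc[3]=?,scc[4]=?,scc[5]=?,scc[6]=0,scc[7]=?,scc[8]=?)
step 3: low=(low[0]=0,low[1]=2,low[2]=?,low[3]=3,low[4]=?,low[5]=?,low[6]=1,low[7]=?,low[8]=?); scc=(scc[0]=1,scc[1]=?,scc[2]=?,scc[3]=2,scc[4]=?,scc[5]=?,scc[6]=0,scc[7]=?,scc[8]=?)
step 4: low=(low[0]=0,low[1]=2,low[2]=?,low[3]=3,low[4]=?,low[5]=?,low[6]=1,low[7]=4,low[8]=?); scc=(scc[0]=1,scc[1]=?,scc[2]=?,scc[3]=2,scc[4]=?,scc[5]=?,scc[6]=0,scc[7]=3,scc[8]=?)
step 5: low=(low[0]=0,low[1]=2,low[2]=?,low[3]=3,low[4]=?,low[5]=?,low[6]=1,low[7]=4,low[8]=?); scc=(scc[0]=1,scc[1]=4,scc[2]=?,scc[3]=2,scc[4]=?,scc[5]=?,scc[6]=0,scc[7]=3,scc[8]=?)
step 6: low=(low[0]=0,low[1]=2,low[2]=5,low[3]=3,low[4]=?,low[5]=?,low[6]=1,low[7]=4,low[8]=?); scc=(scc[0]=1,scc[1]=4,scc[2]=5,scc[3]=2,scc[4]=?,scc[5]=?,scc[6]=0,scc[7]=3,scc[8]=?)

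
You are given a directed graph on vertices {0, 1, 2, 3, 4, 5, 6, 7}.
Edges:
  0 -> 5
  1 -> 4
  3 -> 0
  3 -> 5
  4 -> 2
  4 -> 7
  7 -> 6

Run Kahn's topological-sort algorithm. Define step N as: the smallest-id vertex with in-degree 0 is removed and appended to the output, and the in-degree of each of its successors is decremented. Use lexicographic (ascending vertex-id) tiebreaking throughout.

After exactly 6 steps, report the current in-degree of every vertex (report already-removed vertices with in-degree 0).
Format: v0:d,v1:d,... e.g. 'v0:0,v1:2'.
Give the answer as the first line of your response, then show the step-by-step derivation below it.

v0:0,v1:0,v2:0,v3:0,v4:0,v5:0,v6:1,v7:0

step 1: output 1; order=[1]; indeg=(1,0,1,0,0,2,1,1)
step 2: output 3; order=[1,3]; indeg=(0,0,1,0,0,1,1,1)
step 3: output 0; order=[1,3,0]; indeg=(0,0,1,0,0,0,1,1)
step 4: output 4; order=[1,3,0,4]; indeg=(0,0,0,0,0,0,1,0)
step 5: output 2; order=[1,3,0,4,2]; indeg=(0,0,0,0,0,0,1,0)
step 6: output 5; order=[1,3,0,4,2,5]; indeg=(0,0,0,0,0,0,1,0)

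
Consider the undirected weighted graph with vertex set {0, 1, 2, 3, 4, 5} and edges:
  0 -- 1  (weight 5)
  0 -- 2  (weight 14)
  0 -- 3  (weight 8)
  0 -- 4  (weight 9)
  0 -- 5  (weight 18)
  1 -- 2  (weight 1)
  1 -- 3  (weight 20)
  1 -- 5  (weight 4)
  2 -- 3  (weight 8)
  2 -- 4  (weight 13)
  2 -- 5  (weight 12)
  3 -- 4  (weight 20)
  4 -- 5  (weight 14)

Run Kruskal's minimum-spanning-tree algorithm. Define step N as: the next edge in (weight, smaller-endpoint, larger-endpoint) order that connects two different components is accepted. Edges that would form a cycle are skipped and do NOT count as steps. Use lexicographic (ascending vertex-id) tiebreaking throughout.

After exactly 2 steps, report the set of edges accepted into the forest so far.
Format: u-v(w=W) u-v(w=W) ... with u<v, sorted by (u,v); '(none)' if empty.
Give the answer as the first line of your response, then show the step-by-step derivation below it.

1-2(w=1) 1-5(w=4)

step 1: add edge 1-2 (w=1); MST = {1-2(w=1)}
step 2: add edge 1-5 (w=4); MST = {1-2(w=1) 1-5(w=4)}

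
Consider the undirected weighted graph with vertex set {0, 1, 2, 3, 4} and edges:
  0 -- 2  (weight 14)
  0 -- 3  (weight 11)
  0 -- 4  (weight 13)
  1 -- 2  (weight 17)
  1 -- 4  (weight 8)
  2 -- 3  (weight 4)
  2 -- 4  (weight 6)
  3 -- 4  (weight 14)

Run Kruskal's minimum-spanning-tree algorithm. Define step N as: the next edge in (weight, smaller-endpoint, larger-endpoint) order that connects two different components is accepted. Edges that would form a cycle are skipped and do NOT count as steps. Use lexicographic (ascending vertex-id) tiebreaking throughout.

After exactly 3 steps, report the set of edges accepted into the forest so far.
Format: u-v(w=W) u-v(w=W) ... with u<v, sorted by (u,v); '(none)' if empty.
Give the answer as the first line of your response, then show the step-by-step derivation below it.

1-4(w=8) 2-3(w=4) 2-4(w=6)

step 1: add edge 2-3 (w=4); MST = {2-3(w=4)}
step 2: add edge 2-4 (w=6); MST = {2-3(w=4) 2-4(w=6)}
step 3: add edge 1-4 (w=8); MST = {1-4(w=8) 2-3(w=4) 2-4(w=6)}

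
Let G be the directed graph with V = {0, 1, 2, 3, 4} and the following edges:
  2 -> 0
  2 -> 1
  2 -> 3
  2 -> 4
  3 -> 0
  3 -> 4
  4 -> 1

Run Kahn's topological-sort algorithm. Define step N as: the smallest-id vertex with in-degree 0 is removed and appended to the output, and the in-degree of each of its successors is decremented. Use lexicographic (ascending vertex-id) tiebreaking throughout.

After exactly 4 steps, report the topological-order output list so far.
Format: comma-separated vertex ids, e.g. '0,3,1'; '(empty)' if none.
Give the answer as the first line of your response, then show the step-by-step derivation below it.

2,3,0,4

step 1: output 2; order=[2]; indeg=(1,1,0,0,1)
step 2: output 3; order=[2,3]; indeg=(0,1,0,0,0)
step 3: output 0; order=[2,3,0]; indeg=(0,1,0,0,0)
step 4: output 4; order=[2,3,0,4]; indeg=(0,0,0,0,0)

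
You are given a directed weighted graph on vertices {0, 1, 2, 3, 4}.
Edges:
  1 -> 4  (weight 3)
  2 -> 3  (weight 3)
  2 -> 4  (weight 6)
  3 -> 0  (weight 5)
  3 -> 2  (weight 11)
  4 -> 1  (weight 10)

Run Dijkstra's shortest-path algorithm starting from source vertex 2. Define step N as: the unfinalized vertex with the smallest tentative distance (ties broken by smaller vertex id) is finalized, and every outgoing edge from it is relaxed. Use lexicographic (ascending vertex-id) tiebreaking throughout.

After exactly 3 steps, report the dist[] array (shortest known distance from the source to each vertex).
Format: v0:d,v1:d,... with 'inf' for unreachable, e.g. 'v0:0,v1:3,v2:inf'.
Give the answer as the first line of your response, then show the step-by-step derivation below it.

v0:8,v1:16,v2:0,v3:3,v4:6

step 1: dist = v0:inf,v1:inf,v2:0,v3:3,v4:6
step 2: dist = v0:8,v1:inf,v2:0,v3:3,v4:6
step 3: dist = v0:8,v1:16,v2:0,v3:3,v4:6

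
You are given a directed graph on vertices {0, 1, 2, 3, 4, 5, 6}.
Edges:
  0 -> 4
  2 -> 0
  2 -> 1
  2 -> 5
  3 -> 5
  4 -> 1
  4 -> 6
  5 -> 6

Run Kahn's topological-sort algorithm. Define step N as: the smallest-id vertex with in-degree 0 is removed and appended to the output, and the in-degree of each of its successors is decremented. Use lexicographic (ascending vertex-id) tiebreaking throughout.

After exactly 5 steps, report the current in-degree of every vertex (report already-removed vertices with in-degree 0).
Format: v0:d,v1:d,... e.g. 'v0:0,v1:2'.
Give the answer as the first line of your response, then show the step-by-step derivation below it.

v0:0,v1:0,v2:0,v3:0,v4:0,v5:0,v6:1

step 1: output 2; order=[2]; indeg=(0,1,0,0,1,1,2)
step 2: output 0; order=[2,0]; indeg=(0,1,0,0,0,1,2)
step 3: output 3; order=[2,0,3]; indeg=(0,1,0,0,0,0,2)
step 4: output 4; order=[2,0,3,4]; indeg=(0,0,0,0,0,0,1)
step 5: output 1; order=[2,0,3,4,1]; indeg=(0,0,0,0,0,0,1)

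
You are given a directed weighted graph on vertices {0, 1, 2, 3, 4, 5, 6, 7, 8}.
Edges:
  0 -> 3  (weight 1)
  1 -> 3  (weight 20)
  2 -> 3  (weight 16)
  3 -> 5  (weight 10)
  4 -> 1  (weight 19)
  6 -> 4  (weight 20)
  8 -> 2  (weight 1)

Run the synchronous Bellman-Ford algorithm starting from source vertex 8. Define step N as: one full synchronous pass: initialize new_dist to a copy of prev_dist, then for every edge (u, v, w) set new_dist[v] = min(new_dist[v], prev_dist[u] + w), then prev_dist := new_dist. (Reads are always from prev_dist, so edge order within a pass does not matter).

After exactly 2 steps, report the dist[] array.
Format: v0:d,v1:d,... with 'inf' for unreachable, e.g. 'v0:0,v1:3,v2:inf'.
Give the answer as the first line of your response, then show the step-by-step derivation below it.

v0:inf,v1:inf,v2:1,v3:17,v4:inf,v5:inf,v6:inf,v7:inf,v8:0

step 1: dist = v0:inf,v1:inf,v2:1,v3:inf,v4:inf,v5:inf,v6:inf,v7:inf,v8:0
step 2: dist = v0:inf,v1:inf,v2:1,v3:17,v4:inf,v5:inf,v6:inf,v7:inf,v8:0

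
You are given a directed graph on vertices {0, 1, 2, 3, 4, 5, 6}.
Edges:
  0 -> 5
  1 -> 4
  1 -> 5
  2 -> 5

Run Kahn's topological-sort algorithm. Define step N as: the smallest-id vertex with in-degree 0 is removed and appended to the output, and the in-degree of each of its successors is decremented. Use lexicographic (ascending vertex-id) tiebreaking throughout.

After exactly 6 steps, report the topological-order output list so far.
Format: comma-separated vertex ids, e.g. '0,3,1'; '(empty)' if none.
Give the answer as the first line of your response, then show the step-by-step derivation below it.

0,1,2,3,4,5

step 1: output 0; order=[0]; indeg=(0,0,0,0,1,2,0)
step 2: output 1; order=[0,1]; indeg=(0,0,0,0,0,1,0)
step 3: output 2; order=[0,1,2]; indeg=(0,0,0,0,0,0,0)
step 4: output 3; order=[0,1,2,3]; indeg=(0,0,0,0,0,0,0)
step 5: output 4; order=[0,1,2,3,4]; indeg=(0,0,0,0,0,0,0)
step 6: output 5; order=[0,1,2,3,4,5]; indeg=(0,0,0,0,0,0,0)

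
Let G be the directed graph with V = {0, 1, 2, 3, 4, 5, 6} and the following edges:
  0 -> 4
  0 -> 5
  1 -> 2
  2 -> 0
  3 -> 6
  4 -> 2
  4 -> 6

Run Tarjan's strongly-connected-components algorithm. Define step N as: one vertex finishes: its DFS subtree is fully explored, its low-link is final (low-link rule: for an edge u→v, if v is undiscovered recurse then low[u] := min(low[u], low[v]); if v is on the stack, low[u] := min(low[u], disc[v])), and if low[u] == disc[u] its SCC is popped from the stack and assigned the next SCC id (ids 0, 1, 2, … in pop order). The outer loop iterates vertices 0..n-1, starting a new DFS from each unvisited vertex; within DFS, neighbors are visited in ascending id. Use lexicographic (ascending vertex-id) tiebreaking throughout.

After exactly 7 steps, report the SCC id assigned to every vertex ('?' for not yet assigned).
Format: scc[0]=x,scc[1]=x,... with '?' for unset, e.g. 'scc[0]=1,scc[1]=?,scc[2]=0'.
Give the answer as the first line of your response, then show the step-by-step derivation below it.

scc[0]=2,scc[1]=3,scc[2]=2,scc[3]=4,scc[4]=2,scc[5]=1,scc[6]=0

step 1: low=(low[0]=0,low[1]=?,low[2]=0,low[3]=?,low[4]=1,low[5]=?,low[6]=?); scc=(scc[0]=?,scc[1]=?,scc[2]=?,scc[3]=?,scc[4]=?,scc[5]=?,scc[6]=?)
step 2: low=(low[0]=0,low[1]=?,low[2]=0,low[3]=?,low[4]=0,low[5]=?,low[6]=3); scc=(scc[0]=?,scc[1]=?,scc[2]=?,scc[3]=?,scc[4]=?,scc[5]=?,scc[6]=0)
step 3: low=(low[0]=0,low[1]=?,low[2]=0,low[3]=?,low[4]=0,low[5]=?,low[6]=3); scc=(scc[0]=?,scc[1]=?,scc[2]=?,scc[3]=?,scc[4]=?,scc[5]=?,scc[6]=0)
step 4: low=(low[0]=0,low[1]=?,low[2]=0,low[3]=?,low[4]=0,low[5]=4,low[6]=3); scc=(scc[0]=?,scc[1]=?,scc[2]=?,scc[3]=?,scc[4]=?,scc[5]=1,scc[6]=0)
step 5: low=(low[0]=0,low[1]=?,low[2]=0,low[3]=?,low[4]=0,low[5]=4,low[6]=3); scc=(scc[0]=2,scc[1]=?,scc[2]=2,scc[3]=?,scc[4]=2,scc[5]=1,scc[6]=0)
step 6: low=(low[0]=0,low[1]=5,low[2]=0,low[3]=?,low[4]=0,low[5]=4,low[6]=3); scc=(scc[0]=2,scc[1]=3,scc[2]=2,scc[3]=?,scc[4]=2,scc[5]=1,scc[6]=0)
step 7: low=(low[0]=0,low[1]=5,low[2]=0,low[3]=6,low[4]=0,low[5]=4,low[6]=3); scc=(scc[0]=2,scc[1]=3,scc[2]=2,scc[3]=4,scc[4]=2,scc[5]=1,scc[6]=0)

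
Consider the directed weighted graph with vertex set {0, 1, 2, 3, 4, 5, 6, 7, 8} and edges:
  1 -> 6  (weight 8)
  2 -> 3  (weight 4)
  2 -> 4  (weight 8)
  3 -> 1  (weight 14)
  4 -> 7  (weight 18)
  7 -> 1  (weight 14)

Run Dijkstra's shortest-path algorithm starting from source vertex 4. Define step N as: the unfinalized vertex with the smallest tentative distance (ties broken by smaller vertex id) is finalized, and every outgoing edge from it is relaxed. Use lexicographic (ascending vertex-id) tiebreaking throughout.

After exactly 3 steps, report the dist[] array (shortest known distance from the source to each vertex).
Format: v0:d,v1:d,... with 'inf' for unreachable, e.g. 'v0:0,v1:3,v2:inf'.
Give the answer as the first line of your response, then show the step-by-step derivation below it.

v0:inf,v1:32,v2:inf,v3:inf,v4:0,v5:inf,v6:40,v7:18,v8:inf

step 1: dist = v0:inf,v1:inf,v2:inf,v3:inf,v4:0,v5:inf,v6:inf,v7:18,v8:inf
step 2: dist = v0:inf,v1:32,v2:inf,v3:inf,v4:0,v5:inf,v6:inf,v7:18,v8:inf
step 3: dist = v0:inf,v1:32,v2:inf,v3:inf,v4:0,v5:inf,v6:40,v7:18,v8:inf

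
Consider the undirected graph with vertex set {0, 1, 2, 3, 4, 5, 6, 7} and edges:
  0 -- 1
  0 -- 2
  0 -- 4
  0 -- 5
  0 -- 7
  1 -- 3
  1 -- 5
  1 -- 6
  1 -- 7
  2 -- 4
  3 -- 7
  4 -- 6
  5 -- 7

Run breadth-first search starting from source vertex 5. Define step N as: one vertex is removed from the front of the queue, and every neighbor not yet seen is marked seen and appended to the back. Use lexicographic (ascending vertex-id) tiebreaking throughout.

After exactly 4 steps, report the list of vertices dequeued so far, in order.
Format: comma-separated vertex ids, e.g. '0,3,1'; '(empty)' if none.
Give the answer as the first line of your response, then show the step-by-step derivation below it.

5,0,1,7

step 1: dequeue 5; queue=[0,1,7]; order=5
step 2: dequeue 0; queue=[1,7,2,4]; order=5,0
step 3: dequeue 1; queue=[7,2,4,3,6]; order=5,0,1
step 4: dequeue 7; queue=[2,4,3,6]; order=5,0,1,7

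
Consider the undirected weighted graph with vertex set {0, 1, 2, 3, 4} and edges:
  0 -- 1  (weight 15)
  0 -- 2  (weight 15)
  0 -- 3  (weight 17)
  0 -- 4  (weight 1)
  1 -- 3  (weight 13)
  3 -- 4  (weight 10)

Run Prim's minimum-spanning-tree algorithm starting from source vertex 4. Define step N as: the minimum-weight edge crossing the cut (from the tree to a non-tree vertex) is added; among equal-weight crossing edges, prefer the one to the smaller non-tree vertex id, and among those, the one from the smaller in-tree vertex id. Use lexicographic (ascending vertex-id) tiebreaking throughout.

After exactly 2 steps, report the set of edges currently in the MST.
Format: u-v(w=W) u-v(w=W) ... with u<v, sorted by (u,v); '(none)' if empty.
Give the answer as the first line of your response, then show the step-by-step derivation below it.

0-4(w=1) 3-4(w=10)

step 1: add edge 0-4 (w=1); MST = {0-4(w=1)}
step 2: add edge 3-4 (w=10); MST = {0-4(w=1) 3-4(w=10)}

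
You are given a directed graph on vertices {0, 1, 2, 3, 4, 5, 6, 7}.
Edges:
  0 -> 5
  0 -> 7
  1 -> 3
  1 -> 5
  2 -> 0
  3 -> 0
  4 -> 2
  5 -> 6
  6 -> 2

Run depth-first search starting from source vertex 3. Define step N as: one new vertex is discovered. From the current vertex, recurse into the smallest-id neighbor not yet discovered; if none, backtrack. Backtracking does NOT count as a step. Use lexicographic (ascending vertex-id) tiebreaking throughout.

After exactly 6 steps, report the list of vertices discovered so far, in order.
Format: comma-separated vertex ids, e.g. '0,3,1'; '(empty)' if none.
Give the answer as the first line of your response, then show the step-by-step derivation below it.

3,0,5,6,2,7

step 1: discover 3; path=3; order=3
step 2: discover 0; path=3>0; order=3,0
step 3: discover 5; path=3>0>5; order=3,0,5
step 4: discover 6; path=3>0>5>6; order=3,0,5,6
step 5: discover 2; path=3>0>5>6>2; order=3,0,5,6,2
step 6: discover 7; path=3>0>7; order=3,0,5,6,2,7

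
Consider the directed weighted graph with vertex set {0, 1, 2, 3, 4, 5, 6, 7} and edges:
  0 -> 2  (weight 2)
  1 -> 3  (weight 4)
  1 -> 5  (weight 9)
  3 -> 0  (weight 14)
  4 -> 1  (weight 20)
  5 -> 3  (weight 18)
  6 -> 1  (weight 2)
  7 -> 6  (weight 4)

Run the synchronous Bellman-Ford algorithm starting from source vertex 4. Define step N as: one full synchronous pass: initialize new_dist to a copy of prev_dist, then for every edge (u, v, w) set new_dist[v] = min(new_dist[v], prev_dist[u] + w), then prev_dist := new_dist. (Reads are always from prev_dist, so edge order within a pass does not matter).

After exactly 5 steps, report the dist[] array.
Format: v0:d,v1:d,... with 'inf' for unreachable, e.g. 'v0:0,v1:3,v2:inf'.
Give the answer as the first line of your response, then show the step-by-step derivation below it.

v0:38,v1:20,v2:40,v3:24,v4:0,v5:29,v6:inf,v7:inf

step 1: dist = v0:inf,v1:20,v2:inf,v3:inf,v4:0,v5:inf,v6:inf,v7:inf
step 2: dist = v0:inf,v1:20,v2:inf,v3:24,v4:0,v5:29,v6:inf,v7:inf
step 3: dist = v0:38,v1:20,v2:inf,v3:24,v4:0,v5:29,v6:inf,v7:inf
step 4: dist = v0:38,v1:20,v2:40,v3:24,v4:0,v5:29,v6:inf,v7:inf
step 5: dist = v0:38,v1:20,v2:40,v3:24,v4:0,v5:29,v6:inf,v7:inf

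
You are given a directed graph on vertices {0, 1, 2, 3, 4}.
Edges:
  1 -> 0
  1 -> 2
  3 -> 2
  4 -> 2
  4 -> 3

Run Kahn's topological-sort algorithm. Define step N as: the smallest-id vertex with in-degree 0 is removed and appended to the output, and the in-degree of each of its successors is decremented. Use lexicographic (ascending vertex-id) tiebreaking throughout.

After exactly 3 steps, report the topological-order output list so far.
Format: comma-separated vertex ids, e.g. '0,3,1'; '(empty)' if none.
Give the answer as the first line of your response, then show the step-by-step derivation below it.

1,0,4

step 1: output 1; order=[1]; indeg=(0,0,2,1,0)
step 2: output 0; order=[1,0]; indeg=(0,0,2,1,0)
step 3: output 4; order=[1,0,4]; indeg=(0,0,1,0,0)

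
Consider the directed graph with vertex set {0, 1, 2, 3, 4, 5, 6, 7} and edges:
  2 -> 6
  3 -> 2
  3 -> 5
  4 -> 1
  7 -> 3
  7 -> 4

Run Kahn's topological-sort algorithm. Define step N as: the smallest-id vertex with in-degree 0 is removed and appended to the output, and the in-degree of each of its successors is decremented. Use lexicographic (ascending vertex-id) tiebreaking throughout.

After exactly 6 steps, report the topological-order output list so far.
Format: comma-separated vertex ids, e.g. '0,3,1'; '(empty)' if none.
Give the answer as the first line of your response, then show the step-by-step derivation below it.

0,7,3,2,4,1

step 1: output 0; order=[0]; indeg=(0,1,1,1,1,1,1,0)
step 2: output 7; order=[0,7]; indeg=(0,1,1,0,0,1,1,0)
step 3: output 3; order=[0,7,3]; indeg=(0,1,0,0,0,0,1,0)
step 4: output 2; order=[0,7,3,2]; indeg=(0,1,0,0,0,0,0,0)
step 5: output 4; order=[0,7,3,2,4]; indeg=(0,0,0,0,0,0,0,0)
step 6: output 1; order=[0,7,3,2,4,1]; indeg=(0,0,0,0,0,0,0,0)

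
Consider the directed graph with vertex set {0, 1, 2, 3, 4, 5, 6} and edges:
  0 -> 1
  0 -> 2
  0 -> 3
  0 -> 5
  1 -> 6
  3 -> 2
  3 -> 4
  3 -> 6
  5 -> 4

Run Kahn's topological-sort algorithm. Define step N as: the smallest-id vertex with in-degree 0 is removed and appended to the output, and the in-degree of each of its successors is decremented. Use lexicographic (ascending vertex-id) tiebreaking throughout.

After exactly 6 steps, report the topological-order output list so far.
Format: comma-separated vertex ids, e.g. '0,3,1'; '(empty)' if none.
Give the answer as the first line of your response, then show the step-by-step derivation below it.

0,1,3,2,5,4

step 1: output 0; order=[0]; indeg=(0,0,1,0,2,0,2)
step 2: output 1; order=[0,1]; indeg=(0,0,1,0,2,0,1)
step 3: output 3; order=[0,1,3]; indeg=(0,0,0,0,1,0,0)
step 4: output 2; order=[0,1,3,2]; indeg=(0,0,0,0,1,0,0)
step 5: output 5; order=[0,1,3,2,5]; indeg=(0,0,0,0,0,0,0)
step 6: output 4; order=[0,1,3,2,5,4]; indeg=(0,0,0,0,0,0,0)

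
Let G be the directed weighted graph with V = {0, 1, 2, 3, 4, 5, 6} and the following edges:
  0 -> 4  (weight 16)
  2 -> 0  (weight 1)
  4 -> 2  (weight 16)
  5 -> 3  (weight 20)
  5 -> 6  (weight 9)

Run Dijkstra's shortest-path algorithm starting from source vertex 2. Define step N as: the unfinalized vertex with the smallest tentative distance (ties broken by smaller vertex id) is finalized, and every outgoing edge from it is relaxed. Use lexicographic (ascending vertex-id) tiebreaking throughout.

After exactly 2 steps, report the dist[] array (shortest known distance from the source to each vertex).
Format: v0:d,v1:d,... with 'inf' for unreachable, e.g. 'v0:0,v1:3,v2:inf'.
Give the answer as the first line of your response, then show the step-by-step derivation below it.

v0:1,v1:inf,v2:0,v3:inf,v4:17,v5:inf,v6:inf

step 1: dist = v0:1,v1:inf,v2:0,v3:inf,v4:inf,v5:inf,v6:inf
step 2: dist = v0:1,v1:inf,v2:0,v3:inf,v4:17,v5:inf,v6:inf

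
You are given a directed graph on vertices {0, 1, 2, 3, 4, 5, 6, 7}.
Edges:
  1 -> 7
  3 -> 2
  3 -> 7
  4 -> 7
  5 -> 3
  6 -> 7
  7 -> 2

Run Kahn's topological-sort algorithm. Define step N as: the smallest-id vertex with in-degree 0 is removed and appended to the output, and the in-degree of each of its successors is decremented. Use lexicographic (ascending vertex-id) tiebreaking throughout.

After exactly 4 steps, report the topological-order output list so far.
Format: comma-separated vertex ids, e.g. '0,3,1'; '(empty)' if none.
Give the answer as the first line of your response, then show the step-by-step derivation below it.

0,1,4,5

step 1: output 0; order=[0]; indeg=(0,0,2,1,0,0,0,4)
step 2: output 1; order=[0,1]; indeg=(0,0,2,1,0,0,0,3)
step 3: output 4; order=[0,1,4]; indeg=(0,0,2,1,0,0,0,2)
step 4: output 5; order=[0,1,4,5]; indeg=(0,0,2,0,0,0,0,2)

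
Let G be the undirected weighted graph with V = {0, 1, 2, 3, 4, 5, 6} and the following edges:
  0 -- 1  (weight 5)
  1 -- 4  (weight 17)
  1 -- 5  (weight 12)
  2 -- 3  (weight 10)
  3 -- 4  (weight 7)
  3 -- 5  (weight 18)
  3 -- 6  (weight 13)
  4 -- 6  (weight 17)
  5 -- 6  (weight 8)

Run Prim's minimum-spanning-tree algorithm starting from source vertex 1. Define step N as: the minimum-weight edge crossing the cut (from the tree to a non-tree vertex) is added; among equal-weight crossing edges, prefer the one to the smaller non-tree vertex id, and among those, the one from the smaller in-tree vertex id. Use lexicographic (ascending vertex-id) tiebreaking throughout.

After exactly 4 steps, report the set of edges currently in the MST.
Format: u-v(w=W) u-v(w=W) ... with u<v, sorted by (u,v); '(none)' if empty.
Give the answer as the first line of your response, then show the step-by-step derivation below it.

0-1(w=5) 1-5(w=12) 3-6(w=13) 5-6(w=8)

step 1: add edge 0-1 (w=5); MST = {0-1(w=5)}
step 2: add edge 1-5 (w=12); MST = {0-1(w=5) 1-5(w=12)}
step 3: add edge 5-6 (w=8); MST = {0-1(w=5) 1-5(w=12) 5-6(w=8)}
step 4: add edge 3-6 (w=13); MST = {0-1(w=5) 1-5(w=12) 3-6(w=13) 5-6(w=8)}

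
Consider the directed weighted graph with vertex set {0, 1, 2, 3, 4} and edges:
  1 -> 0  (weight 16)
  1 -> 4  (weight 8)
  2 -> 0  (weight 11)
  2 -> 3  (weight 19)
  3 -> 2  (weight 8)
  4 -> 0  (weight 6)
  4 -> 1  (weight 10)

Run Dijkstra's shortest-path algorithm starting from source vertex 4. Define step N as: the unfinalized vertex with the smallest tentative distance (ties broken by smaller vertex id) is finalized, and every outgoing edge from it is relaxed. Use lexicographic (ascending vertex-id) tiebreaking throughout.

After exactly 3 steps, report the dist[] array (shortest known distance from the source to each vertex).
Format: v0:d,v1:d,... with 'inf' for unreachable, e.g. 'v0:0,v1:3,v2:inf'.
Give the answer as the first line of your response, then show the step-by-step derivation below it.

v0:6,v1:10,v2:inf,v3:inf,v4:0

step 1: dist = v0:6,v1:10,v2:inf,v3:inf,v4:0
step 2: dist = v0:6,v1:10,v2:inf,v3:inf,v4:0
step 3: dist = v0:6,v1:10,v2:inf,v3:inf,v4:0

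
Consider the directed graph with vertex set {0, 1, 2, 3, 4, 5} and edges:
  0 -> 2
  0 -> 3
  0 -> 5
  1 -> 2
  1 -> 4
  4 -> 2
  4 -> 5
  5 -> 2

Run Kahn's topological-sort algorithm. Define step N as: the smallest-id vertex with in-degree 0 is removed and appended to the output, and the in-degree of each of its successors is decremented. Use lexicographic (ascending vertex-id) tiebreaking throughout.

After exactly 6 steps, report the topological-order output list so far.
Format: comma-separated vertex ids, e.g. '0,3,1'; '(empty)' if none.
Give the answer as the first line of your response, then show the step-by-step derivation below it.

0,1,3,4,5,2

step 1: output 0; order=[0]; indeg=(0,0,3,0,1,1)
step 2: output 1; order=[0,1]; indeg=(0,0,2,0,0,1)
step 3: output 3; order=[0,1,3]; indeg=(0,0,2,0,0,1)
step 4: output 4; order=[0,1,3,4]; indeg=(0,0,1,0,0,0)
step 5: output 5; order=[0,1,3,4,5]; indeg=(0,0,0,0,0,0)
step 6: output 2; order=[0,1,3,4,5,2]; indeg=(0,0,0,0,0,0)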